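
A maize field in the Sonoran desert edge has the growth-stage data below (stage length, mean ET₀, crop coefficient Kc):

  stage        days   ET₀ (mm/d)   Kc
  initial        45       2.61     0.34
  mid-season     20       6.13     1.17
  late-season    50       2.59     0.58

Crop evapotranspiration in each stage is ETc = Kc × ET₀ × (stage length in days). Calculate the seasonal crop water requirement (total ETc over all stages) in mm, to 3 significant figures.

initial: 0.34 × 2.61 × 45 = 39.93 mm
mid-season: 1.17 × 6.13 × 20 = 143.44 mm
late-season: 0.58 × 2.59 × 50 = 75.11 mm
Seasonal total = 258.48 mm

258 mm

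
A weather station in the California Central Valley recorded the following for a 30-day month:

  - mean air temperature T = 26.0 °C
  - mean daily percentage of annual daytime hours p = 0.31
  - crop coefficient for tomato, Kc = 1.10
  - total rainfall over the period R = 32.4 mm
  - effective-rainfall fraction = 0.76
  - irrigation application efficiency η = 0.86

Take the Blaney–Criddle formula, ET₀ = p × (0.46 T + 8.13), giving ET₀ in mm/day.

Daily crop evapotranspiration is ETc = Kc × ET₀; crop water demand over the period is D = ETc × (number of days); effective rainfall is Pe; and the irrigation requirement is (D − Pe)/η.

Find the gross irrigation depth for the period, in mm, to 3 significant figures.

ET₀ = 0.31 × (0.46 × 26.0 + 8.13) = 0.31 × 20.090 = 6.2279 mm/d
ETc = Kc × ET₀ = 1.10 × 6.2279 = 6.8507 mm/d
Crop demand D = ETc × 30 d = 6.8507 × 30 = 205.521 mm
Pe = 0.76 × 32.4 = 24.624 mm
D − Pe = 205.521 − 24.624 = 180.897 mm
Gross irrigation = 180.897 / 0.86 = 210.345 mm

210 mm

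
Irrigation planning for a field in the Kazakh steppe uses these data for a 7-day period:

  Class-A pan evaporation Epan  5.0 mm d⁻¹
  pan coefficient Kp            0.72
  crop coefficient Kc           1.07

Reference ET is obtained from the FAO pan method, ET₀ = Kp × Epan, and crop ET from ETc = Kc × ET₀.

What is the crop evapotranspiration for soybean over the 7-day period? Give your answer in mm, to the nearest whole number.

27 mm

ET₀ = 0.72 × 5.0 = 3.6000 mm/d
ETc = Kc × ET₀ = 1.07 × 3.6000 = 3.8520 mm/d
Over 7 days: 3.8520 × 7 = 26.964 mm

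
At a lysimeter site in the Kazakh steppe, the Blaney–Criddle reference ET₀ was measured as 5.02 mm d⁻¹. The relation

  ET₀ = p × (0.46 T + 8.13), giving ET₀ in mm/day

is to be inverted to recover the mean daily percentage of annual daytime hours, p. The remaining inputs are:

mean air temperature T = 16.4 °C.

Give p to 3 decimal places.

0.320

p = ET₀ / (0.46 T + 8.13) = 5.02 / (0.46 × 16.4 + 8.13) = 5.02 / 15.674 = 0.3203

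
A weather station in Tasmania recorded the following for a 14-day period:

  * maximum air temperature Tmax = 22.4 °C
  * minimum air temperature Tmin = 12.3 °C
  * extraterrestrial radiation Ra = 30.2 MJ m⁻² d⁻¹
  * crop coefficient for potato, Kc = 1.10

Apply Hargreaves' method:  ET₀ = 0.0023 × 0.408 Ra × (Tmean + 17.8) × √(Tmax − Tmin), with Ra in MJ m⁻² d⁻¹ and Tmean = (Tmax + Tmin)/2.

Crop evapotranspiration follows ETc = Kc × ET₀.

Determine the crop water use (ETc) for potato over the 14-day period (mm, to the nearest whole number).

Tmean = (22.4 + 12.3)/2 = 17.35 °C
0.408 Ra = 0.408 × 30.2 = 12.3216 mm/d equivalent
ET₀ = 0.0023 × 12.3216 × (17.35 + 17.8) × √10.1 = 0.0023 × 12.3216 × 35.15 × 3.1780 = 3.1657 mm/d
ETc = Kc × ET₀ = 1.10 × 3.1657 = 3.4823 mm/d
Over 14 days: 3.4823 × 14 = 48.752 mm

49 mm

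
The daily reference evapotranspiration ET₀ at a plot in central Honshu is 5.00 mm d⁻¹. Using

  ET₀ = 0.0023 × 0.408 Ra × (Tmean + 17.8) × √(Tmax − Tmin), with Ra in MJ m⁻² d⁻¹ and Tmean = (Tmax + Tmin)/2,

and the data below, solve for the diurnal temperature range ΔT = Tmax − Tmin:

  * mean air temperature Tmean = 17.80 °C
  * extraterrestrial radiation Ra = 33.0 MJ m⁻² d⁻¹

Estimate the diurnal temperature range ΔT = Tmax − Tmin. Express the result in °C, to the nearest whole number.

√ΔT = ET₀ / [0.0023 × 0.408 × Ra × (Tmean+17.8)] = 5.00 / (0.0023 × 13.4640 × 35.60) = 4.5354
ΔT = 4.5354² = 20.570 °C

21 °C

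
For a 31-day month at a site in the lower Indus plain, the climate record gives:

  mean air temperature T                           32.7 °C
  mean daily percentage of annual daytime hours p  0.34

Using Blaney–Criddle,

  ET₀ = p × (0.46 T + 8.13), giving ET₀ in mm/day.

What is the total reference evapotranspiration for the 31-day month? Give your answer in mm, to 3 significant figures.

ET₀ = 0.34 × (0.46 × 32.7 + 8.13) = 0.34 × 23.172 = 7.8785 mm/d
Monthly total = 7.8785 × 31 = 244.234 mm

244 mm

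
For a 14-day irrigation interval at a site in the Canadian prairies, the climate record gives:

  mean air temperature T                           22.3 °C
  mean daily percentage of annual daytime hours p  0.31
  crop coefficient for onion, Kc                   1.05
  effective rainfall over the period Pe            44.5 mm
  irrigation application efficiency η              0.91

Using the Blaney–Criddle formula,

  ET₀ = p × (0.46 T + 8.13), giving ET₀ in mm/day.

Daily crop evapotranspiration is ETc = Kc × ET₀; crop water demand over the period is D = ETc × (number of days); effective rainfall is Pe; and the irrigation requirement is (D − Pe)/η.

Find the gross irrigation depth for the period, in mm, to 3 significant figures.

43.2 mm

ET₀ = 0.31 × (0.46 × 22.3 + 8.13) = 0.31 × 18.388 = 5.7003 mm/d
ETc = Kc × ET₀ = 1.05 × 5.7003 = 5.9853 mm/d
Crop demand D = ETc × 14 d = 5.9853 × 14 = 83.794 mm
D − Pe = 83.794 − 44.5 = 39.294 mm
Gross irrigation = 39.294 / 0.91 = 43.180 mm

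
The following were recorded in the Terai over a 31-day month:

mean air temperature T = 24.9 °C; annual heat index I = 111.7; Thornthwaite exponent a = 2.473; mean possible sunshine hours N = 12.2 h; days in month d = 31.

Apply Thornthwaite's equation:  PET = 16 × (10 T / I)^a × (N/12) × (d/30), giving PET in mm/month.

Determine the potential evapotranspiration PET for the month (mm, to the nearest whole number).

10T/I = 10 × 24.9 / 111.7 = 2.2292
(10T/I)^a = 2.2292^2.473 = 7.2606
Uncorrected PET = 16 × 7.2606 = 116.170 mm
Correction = (N/12)(d/30) = (12.2/12)(31/30) = 1.0506
PET = 116.170 × 1.0506 = 122.048 mm/month

122 mm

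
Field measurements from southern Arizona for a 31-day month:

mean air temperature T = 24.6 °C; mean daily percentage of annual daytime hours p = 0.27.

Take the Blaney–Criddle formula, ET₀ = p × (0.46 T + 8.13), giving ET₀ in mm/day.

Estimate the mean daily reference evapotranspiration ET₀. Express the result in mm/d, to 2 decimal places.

ET₀ = 0.27 × (0.46 × 24.6 + 8.13) = 0.27 × 19.446 = 5.2504 mm/d

5.25 mm/d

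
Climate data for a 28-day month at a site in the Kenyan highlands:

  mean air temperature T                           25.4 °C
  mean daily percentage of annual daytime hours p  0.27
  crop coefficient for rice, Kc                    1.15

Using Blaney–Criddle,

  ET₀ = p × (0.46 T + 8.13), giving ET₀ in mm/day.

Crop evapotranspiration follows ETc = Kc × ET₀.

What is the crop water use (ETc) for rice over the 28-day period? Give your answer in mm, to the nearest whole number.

ET₀ = 0.27 × (0.46 × 25.4 + 8.13) = 0.27 × 19.814 = 5.3498 mm/d
ETc = Kc × ET₀ = 1.15 × 5.3498 = 6.1523 mm/d
Over 28 days: 6.1523 × 28 = 172.264 mm

172 mm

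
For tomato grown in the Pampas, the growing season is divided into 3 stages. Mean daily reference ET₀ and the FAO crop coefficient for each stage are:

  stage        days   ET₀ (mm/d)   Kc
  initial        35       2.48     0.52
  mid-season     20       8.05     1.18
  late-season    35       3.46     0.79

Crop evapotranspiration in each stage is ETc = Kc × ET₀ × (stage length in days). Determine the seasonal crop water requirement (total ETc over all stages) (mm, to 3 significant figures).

initial: 0.52 × 2.48 × 35 = 45.14 mm
mid-season: 1.18 × 8.05 × 20 = 189.98 mm
late-season: 0.79 × 3.46 × 35 = 95.67 mm
Seasonal total = 330.79 mm

331 mm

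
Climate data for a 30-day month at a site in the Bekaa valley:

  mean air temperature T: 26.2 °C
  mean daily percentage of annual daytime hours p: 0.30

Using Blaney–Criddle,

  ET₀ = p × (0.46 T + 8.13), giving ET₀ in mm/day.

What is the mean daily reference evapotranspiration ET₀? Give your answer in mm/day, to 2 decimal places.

6.05 mm/day

ET₀ = 0.30 × (0.46 × 26.2 + 8.13) = 0.30 × 20.182 = 6.0546 mm/d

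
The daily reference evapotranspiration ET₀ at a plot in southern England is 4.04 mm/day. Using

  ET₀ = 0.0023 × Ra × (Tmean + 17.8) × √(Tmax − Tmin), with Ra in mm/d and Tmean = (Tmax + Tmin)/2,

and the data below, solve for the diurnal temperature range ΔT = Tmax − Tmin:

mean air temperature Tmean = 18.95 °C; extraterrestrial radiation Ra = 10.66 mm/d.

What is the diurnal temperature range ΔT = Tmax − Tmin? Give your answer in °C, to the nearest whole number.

20 °C

√ΔT = ET₀ / [0.0023 × Ra × (Tmean+17.8)] = 4.04 / (0.0023 × 10.66 × 36.75) = 4.4837
ΔT = 4.4837² = 20.104 °C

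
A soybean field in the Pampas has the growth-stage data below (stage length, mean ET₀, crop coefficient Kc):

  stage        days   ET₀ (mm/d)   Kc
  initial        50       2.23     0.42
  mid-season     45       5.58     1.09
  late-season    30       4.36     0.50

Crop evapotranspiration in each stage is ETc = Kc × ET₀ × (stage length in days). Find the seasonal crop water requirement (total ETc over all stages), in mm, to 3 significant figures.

initial: 0.42 × 2.23 × 50 = 46.83 mm
mid-season: 1.09 × 5.58 × 45 = 273.70 mm
late-season: 0.50 × 4.36 × 30 = 65.40 mm
Seasonal total = 385.93 mm

386 mm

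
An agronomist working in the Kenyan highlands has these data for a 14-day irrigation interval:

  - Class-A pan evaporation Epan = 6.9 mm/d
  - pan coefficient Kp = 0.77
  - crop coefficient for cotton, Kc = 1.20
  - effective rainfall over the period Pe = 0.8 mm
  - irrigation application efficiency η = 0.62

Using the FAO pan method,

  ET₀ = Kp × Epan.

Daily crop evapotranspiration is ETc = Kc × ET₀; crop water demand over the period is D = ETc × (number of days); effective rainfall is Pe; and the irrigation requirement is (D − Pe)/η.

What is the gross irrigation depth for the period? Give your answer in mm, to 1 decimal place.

ET₀ = 0.77 × 6.9 = 5.3130 mm/d
ETc = Kc × ET₀ = 1.20 × 5.3130 = 6.3756 mm/d
Crop demand D = ETc × 14 d = 6.3756 × 14 = 89.258 mm
D − Pe = 89.258 − 0.8 = 88.458 mm
Gross irrigation = 88.458 / 0.62 = 142.674 mm

142.7 mm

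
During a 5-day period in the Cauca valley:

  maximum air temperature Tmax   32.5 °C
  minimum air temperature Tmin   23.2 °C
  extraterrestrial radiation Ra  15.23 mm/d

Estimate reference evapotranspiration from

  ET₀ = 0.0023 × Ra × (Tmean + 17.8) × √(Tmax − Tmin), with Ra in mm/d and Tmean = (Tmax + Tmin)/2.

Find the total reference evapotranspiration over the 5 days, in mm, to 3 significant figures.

24.4 mm

Tmean = (32.5 + 23.2)/2 = 27.85 °C
ET₀ = 0.0023 × 15.23 × (27.85 + 17.8) × √9.3 = 0.0023 × 15.23 × 45.65 × 3.0496 = 4.8765 mm/d
Over 5 days: 4.8765 × 5 = 24.383 mm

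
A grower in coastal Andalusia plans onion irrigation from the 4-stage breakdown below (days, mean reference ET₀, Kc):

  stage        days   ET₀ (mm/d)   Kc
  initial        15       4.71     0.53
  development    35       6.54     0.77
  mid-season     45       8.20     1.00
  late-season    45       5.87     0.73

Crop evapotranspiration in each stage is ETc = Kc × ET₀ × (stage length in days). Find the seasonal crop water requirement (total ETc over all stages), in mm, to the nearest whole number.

776 mm

initial: 0.53 × 4.71 × 15 = 37.44 mm
development: 0.77 × 6.54 × 35 = 176.25 mm
mid-season: 1.00 × 8.20 × 45 = 369.00 mm
late-season: 0.73 × 5.87 × 45 = 192.83 mm
Seasonal total = 775.52 mm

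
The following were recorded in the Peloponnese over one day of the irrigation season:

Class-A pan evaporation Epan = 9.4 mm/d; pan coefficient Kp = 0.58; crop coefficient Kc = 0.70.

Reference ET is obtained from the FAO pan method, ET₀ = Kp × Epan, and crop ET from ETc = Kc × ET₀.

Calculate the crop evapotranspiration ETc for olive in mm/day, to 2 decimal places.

ET₀ = 0.58 × 9.4 = 5.4520 mm/d
ETc = Kc × ET₀ = 0.70 × 5.4520 = 3.8164 mm/d

3.82 mm/day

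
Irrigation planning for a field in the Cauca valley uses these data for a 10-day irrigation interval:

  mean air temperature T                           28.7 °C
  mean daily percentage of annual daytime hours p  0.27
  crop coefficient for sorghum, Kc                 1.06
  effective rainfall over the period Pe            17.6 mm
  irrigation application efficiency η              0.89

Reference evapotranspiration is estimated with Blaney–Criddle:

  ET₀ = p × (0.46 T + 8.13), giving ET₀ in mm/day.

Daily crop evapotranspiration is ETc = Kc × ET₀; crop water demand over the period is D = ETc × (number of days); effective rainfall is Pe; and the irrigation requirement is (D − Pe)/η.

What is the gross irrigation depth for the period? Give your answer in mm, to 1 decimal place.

ET₀ = 0.27 × (0.46 × 28.7 + 8.13) = 0.27 × 21.332 = 5.7596 mm/d
ETc = Kc × ET₀ = 1.06 × 5.7596 = 6.1052 mm/d
Crop demand D = ETc × 10 d = 6.1052 × 10 = 61.052 mm
D − Pe = 61.052 − 17.6 = 43.452 mm
Gross irrigation = 43.452 / 0.89 = 48.822 mm

48.8 mm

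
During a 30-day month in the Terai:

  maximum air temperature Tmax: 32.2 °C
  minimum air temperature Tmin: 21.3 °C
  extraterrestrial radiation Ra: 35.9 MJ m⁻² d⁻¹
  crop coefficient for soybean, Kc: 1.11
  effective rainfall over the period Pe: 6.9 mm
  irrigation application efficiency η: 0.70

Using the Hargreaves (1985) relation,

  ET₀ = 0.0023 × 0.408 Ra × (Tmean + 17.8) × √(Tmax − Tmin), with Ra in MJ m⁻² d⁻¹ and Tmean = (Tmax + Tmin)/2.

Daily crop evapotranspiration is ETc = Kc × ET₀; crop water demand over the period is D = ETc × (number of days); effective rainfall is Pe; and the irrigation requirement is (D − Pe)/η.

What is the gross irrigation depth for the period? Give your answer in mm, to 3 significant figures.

Tmean = (32.2 + 21.3)/2 = 26.75 °C
0.408 Ra = 0.408 × 35.9 = 14.6472 mm/d equivalent
ET₀ = 0.0023 × 14.6472 × (26.75 + 17.8) × √10.9 = 0.0023 × 14.6472 × 44.55 × 3.3015 = 4.9550 mm/d
ETc = Kc × ET₀ = 1.11 × 4.9550 = 5.5001 mm/d
Crop demand D = ETc × 30 d = 5.5001 × 30 = 165.003 mm
D − Pe = 165.003 − 6.9 = 158.103 mm
Gross irrigation = 158.103 / 0.70 = 225.861 mm

226 mm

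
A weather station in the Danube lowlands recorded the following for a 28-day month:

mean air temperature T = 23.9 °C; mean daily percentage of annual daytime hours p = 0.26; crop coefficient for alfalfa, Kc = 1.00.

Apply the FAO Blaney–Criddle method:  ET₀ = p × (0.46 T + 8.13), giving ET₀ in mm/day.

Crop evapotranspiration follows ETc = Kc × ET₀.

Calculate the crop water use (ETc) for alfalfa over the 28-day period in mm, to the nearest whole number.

139 mm

ET₀ = 0.26 × (0.46 × 23.9 + 8.13) = 0.26 × 19.124 = 4.9722 mm/d
ETc = Kc × ET₀ = 1.00 × 4.9722 = 4.9722 mm/d
Over 28 days: 4.9722 × 28 = 139.222 mm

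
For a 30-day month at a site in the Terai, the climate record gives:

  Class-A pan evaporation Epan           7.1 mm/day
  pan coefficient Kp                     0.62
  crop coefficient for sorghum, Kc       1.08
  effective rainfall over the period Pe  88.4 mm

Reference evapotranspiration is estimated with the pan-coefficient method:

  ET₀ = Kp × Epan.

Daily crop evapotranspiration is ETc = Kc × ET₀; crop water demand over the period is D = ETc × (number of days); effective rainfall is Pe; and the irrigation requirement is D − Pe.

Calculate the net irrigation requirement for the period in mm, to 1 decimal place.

ET₀ = 0.62 × 7.1 = 4.4020 mm/d
ETc = Kc × ET₀ = 1.08 × 4.4020 = 4.7542 mm/d
Crop demand D = ETc × 30 d = 4.7542 × 30 = 142.626 mm
D − Pe = 142.626 − 88.4 = 54.226 mm

54.2 mm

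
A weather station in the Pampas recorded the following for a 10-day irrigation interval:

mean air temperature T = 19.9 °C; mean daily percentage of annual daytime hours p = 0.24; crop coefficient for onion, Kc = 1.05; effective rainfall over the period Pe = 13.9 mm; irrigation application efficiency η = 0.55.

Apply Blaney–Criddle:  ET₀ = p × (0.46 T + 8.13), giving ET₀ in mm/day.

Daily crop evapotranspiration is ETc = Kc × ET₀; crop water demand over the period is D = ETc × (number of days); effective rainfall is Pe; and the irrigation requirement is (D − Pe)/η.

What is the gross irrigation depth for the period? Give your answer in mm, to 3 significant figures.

53.9 mm

ET₀ = 0.24 × (0.46 × 19.9 + 8.13) = 0.24 × 17.284 = 4.1482 mm/d
ETc = Kc × ET₀ = 1.05 × 4.1482 = 4.3556 mm/d
Crop demand D = ETc × 10 d = 4.3556 × 10 = 43.556 mm
D − Pe = 43.556 − 13.9 = 29.656 mm
Gross irrigation = 29.656 / 0.55 = 53.920 mm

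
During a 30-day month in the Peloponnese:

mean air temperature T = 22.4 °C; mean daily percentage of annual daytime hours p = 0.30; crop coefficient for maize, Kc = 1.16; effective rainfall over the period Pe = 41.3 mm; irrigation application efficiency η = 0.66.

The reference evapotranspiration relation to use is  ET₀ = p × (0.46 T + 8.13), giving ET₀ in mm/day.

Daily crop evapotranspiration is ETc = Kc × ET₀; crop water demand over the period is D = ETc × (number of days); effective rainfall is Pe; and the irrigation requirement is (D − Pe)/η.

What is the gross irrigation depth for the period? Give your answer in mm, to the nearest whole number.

229 mm

ET₀ = 0.30 × (0.46 × 22.4 + 8.13) = 0.30 × 18.434 = 5.5302 mm/d
ETc = Kc × ET₀ = 1.16 × 5.5302 = 6.4150 mm/d
Crop demand D = ETc × 30 d = 6.4150 × 30 = 192.450 mm
D − Pe = 192.450 − 41.3 = 151.150 mm
Gross irrigation = 151.150 / 0.66 = 229.015 mm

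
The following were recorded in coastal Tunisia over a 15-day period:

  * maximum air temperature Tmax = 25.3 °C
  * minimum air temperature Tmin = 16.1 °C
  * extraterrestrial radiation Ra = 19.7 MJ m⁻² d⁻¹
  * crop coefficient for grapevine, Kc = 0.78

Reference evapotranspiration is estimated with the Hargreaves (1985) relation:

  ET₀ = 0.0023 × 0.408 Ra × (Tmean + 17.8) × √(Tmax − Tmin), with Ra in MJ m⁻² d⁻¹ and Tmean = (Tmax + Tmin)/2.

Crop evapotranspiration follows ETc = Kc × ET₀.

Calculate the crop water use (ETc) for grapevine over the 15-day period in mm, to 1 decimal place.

Tmean = (25.3 + 16.1)/2 = 20.70 °C
0.408 Ra = 0.408 × 19.7 = 8.0376 mm/d equivalent
ET₀ = 0.0023 × 8.0376 × (20.70 + 17.8) × √9.2 = 0.0023 × 8.0376 × 38.50 × 3.0332 = 2.1588 mm/d
ETc = Kc × ET₀ = 0.78 × 2.1588 = 1.6839 mm/d
Over 15 days: 1.6839 × 15 = 25.259 mm

25.3 mm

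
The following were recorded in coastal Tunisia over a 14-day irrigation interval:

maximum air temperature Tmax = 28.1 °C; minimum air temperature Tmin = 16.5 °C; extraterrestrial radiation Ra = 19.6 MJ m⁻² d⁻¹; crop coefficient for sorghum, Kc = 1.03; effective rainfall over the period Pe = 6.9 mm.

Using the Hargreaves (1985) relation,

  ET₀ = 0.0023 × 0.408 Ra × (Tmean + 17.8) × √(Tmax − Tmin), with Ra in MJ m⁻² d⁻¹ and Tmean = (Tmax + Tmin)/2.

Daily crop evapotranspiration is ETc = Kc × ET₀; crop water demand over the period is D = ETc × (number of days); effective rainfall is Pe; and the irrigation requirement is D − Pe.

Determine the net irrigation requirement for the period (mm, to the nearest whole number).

29 mm

Tmean = (28.1 + 16.5)/2 = 22.30 °C
0.408 Ra = 0.408 × 19.6 = 7.9968 mm/d equivalent
ET₀ = 0.0023 × 7.9968 × (22.30 + 17.8) × √11.6 = 0.0023 × 7.9968 × 40.10 × 3.4059 = 2.5120 mm/d
ETc = Kc × ET₀ = 1.03 × 2.5120 = 2.5874 mm/d
Crop demand D = ETc × 14 d = 2.5874 × 14 = 36.224 mm
D − Pe = 36.224 − 6.9 = 29.324 mm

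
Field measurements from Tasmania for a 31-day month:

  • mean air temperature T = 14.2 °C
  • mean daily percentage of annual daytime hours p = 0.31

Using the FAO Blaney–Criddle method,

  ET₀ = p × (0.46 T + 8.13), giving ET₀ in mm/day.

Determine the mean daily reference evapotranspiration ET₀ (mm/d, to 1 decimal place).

ET₀ = 0.31 × (0.46 × 14.2 + 8.13) = 0.31 × 14.662 = 4.5452 mm/d

4.5 mm/d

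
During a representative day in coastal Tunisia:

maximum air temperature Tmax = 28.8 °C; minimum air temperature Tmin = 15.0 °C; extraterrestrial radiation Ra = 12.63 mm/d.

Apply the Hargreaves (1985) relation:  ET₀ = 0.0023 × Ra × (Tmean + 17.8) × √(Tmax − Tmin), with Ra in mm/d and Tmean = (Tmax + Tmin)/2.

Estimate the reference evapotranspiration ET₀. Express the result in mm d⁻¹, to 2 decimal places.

Tmean = (28.8 + 15.0)/2 = 21.90 °C
ET₀ = 0.0023 × 12.63 × (21.90 + 17.8) × √13.8 = 0.0023 × 12.63 × 39.70 × 3.7148 = 4.2841 mm/d

4.28 mm d⁻¹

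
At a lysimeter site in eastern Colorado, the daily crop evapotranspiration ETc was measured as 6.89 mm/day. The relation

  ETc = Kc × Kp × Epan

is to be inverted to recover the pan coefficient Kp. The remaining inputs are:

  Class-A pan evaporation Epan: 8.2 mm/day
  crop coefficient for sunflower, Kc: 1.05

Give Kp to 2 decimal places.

0.80

ETc = Kc × Kp × Epan  ⇒  Kp = ETc / (Kc × Epan)
Kp = 6.89 / (1.05 × 8.2) = 6.89 / 8.610 = 0.8002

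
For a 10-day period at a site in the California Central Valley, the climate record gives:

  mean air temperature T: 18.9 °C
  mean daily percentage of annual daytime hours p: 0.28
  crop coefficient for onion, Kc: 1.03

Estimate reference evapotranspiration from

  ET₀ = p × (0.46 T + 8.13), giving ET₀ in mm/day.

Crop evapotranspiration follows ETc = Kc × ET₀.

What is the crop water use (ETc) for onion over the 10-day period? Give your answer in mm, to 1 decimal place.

48.5 mm

ET₀ = 0.28 × (0.46 × 18.9 + 8.13) = 0.28 × 16.824 = 4.7107 mm/d
ETc = Kc × ET₀ = 1.03 × 4.7107 = 4.8520 mm/d
Over 10 days: 4.8520 × 10 = 48.520 mm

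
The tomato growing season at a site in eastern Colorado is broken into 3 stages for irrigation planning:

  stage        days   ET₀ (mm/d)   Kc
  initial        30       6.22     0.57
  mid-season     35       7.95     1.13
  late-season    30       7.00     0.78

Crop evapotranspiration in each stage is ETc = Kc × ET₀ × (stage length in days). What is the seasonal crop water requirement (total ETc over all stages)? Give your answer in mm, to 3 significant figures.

585 mm

initial: 0.57 × 6.22 × 30 = 106.36 mm
mid-season: 1.13 × 7.95 × 35 = 314.42 mm
late-season: 0.78 × 7.00 × 30 = 163.80 mm
Seasonal total = 584.58 mm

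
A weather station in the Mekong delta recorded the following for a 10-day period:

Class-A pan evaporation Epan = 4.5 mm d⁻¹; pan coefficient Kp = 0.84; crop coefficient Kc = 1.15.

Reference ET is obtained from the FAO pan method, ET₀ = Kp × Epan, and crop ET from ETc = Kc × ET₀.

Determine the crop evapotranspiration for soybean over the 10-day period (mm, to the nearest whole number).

ET₀ = 0.84 × 4.5 = 3.7800 mm/d
ETc = Kc × ET₀ = 1.15 × 3.7800 = 4.3470 mm/d
Over 10 days: 4.3470 × 10 = 43.470 mm

43 mm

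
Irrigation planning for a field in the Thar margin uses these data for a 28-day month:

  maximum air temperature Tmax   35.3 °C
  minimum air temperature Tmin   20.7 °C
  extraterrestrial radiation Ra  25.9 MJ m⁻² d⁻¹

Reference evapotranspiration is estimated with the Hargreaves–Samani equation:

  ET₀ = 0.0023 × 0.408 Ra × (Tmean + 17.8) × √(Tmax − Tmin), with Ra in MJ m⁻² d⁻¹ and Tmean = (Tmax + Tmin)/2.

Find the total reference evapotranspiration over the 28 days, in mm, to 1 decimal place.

119.1 mm

Tmean = (35.3 + 20.7)/2 = 28.00 °C
0.408 Ra = 0.408 × 25.9 = 10.5672 mm/d equivalent
ET₀ = 0.0023 × 10.5672 × (28.00 + 17.8) × √14.6 = 0.0023 × 10.5672 × 45.80 × 3.8210 = 4.2533 mm/d
Over 28 days: 4.2533 × 28 = 119.092 mm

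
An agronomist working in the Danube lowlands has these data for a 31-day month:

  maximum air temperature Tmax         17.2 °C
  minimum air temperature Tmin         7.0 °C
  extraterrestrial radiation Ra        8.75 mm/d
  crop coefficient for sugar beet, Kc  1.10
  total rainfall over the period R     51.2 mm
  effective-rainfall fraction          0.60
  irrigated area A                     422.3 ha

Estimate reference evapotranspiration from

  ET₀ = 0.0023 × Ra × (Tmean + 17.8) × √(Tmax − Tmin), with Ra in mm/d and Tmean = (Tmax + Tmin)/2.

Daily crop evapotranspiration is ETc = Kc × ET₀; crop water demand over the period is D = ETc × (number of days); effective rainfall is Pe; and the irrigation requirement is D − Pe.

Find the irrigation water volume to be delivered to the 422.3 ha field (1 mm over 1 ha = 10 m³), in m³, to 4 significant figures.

Tmean = (17.2 + 7.0)/2 = 12.10 °C
ET₀ = 0.0023 × 8.75 × (12.10 + 17.8) × √10.2 = 0.0023 × 8.75 × 29.90 × 3.1937 = 1.9218 mm/d
ETc = Kc × ET₀ = 1.10 × 1.9218 = 2.1140 mm/d
Crop demand D = ETc × 31 d = 2.1140 × 31 = 65.534 mm
Pe = 0.60 × 51.2 = 30.720 mm
D − Pe = 65.534 − 30.720 = 34.814 mm
Volume = 34.814 mm × 422.3 ha × 10 = 147019.5 m³

147000 m³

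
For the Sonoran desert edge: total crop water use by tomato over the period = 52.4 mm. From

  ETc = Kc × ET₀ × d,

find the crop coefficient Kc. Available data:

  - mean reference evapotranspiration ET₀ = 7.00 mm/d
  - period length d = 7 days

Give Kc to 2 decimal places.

1.07

ETc = Kc × ET₀ × d  ⇒  Kc = ETc / (ET₀ × d)
Kc = 52.4 / (7.00 × 7) = 52.4 / 49.00 = 1.0694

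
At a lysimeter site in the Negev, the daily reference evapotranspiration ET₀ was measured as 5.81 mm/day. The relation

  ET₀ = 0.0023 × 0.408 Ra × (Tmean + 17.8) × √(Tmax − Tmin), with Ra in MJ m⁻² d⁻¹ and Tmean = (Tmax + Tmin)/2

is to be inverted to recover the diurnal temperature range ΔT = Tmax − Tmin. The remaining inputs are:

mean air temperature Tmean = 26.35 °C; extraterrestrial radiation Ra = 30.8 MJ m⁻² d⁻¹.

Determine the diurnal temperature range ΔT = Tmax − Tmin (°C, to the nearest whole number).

√ΔT = ET₀ / [0.0023 × 0.408 × Ra × (Tmean+17.8)] = 5.81 / (0.0023 × 12.5664 × 44.15) = 4.5531
ΔT = 4.5531² = 20.731 °C

21 °C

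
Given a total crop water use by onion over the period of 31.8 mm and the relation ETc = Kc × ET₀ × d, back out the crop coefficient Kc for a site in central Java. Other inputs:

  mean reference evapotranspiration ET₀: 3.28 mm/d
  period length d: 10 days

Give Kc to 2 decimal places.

ETc = Kc × ET₀ × d  ⇒  Kc = ETc / (ET₀ × d)
Kc = 31.8 / (3.28 × 10) = 31.8 / 32.80 = 0.9695

0.97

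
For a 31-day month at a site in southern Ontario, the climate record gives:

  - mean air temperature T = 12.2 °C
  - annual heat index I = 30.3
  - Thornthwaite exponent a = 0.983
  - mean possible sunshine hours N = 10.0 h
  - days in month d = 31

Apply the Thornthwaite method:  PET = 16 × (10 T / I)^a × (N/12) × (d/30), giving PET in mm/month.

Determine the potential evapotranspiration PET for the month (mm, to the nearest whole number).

54 mm

10T/I = 10 × 12.2 / 30.3 = 4.0264
(10T/I)^a = 4.0264^0.983 = 3.9322
Uncorrected PET = 16 × 3.9322 = 62.915 mm
Correction = (N/12)(d/30) = (10.0/12)(31/30) = 0.8611
PET = 62.915 × 0.8611 = 54.176 mm/month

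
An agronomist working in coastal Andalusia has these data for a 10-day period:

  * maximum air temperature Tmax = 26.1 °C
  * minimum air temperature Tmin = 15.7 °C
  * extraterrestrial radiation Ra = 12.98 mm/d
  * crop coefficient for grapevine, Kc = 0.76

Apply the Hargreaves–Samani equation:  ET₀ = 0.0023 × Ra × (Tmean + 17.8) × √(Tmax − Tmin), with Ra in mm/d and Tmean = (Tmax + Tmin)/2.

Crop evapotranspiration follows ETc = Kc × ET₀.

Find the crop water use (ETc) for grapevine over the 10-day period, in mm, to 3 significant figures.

Tmean = (26.1 + 15.7)/2 = 20.90 °C
ET₀ = 0.0023 × 12.98 × (20.90 + 17.8) × √10.4 = 0.0023 × 12.98 × 38.70 × 3.2249 = 3.7259 mm/d
ETc = Kc × ET₀ = 0.76 × 3.7259 = 2.8317 mm/d
Over 10 days: 2.8317 × 10 = 28.317 mm

28.3 mm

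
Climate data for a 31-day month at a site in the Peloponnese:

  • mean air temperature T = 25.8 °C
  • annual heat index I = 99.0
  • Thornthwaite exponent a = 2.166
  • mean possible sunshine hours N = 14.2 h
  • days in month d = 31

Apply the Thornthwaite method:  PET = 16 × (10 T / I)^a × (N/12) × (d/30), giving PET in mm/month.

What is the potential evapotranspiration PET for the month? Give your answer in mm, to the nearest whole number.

10T/I = 10 × 25.8 / 99.0 = 2.6061
(10T/I)^a = 2.6061^2.166 = 7.9623
Uncorrected PET = 16 × 7.9623 = 127.397 mm
Correction = (N/12)(d/30) = (14.2/12)(31/30) = 1.2228
PET = 127.397 × 1.2228 = 155.781 mm/month

156 mm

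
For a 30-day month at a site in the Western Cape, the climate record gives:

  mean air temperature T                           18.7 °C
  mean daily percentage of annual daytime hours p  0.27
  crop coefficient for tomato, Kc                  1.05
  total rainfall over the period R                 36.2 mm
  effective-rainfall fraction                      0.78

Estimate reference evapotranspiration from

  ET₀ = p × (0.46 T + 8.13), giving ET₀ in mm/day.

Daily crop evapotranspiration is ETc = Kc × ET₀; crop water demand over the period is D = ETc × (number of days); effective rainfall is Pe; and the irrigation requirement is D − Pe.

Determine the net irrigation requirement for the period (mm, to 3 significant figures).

114 mm

ET₀ = 0.27 × (0.46 × 18.7 + 8.13) = 0.27 × 16.732 = 4.5176 mm/d
ETc = Kc × ET₀ = 1.05 × 4.5176 = 4.7435 mm/d
Crop demand D = ETc × 30 d = 4.7435 × 30 = 142.305 mm
Pe = 0.78 × 36.2 = 28.236 mm
D − Pe = 142.305 − 28.236 = 114.069 mm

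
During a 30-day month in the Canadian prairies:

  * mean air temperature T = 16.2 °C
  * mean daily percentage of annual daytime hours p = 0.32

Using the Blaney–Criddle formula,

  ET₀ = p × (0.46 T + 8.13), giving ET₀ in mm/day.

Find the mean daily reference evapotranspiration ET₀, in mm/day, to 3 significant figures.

ET₀ = 0.32 × (0.46 × 16.2 + 8.13) = 0.32 × 15.582 = 4.9862 mm/d

4.99 mm/day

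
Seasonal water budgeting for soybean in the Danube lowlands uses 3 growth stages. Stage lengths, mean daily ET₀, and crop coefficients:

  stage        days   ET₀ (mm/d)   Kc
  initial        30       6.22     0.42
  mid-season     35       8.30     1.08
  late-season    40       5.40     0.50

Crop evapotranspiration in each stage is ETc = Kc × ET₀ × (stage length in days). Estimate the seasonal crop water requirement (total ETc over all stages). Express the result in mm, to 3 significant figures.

500 mm

initial: 0.42 × 6.22 × 30 = 78.37 mm
mid-season: 1.08 × 8.30 × 35 = 313.74 mm
late-season: 0.50 × 5.40 × 40 = 108.00 mm
Seasonal total = 500.11 mm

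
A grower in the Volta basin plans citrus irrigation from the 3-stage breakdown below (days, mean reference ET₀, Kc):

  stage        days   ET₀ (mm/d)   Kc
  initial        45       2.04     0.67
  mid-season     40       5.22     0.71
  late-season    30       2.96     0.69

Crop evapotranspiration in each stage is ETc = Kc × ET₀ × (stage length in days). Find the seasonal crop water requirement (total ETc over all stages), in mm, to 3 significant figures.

initial: 0.67 × 2.04 × 45 = 61.51 mm
mid-season: 0.71 × 5.22 × 40 = 148.25 mm
late-season: 0.69 × 2.96 × 30 = 61.27 mm
Seasonal total = 271.03 mm

271 mm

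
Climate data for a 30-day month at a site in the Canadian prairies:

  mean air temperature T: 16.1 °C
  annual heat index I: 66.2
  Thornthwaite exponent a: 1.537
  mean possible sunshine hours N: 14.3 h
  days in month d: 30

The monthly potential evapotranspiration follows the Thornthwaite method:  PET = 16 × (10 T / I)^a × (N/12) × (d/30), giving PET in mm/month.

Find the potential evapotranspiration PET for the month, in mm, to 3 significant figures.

10T/I = 10 × 16.1 / 66.2 = 2.4320
(10T/I)^a = 2.4320^1.537 = 3.9195
Uncorrected PET = 16 × 3.9195 = 62.712 mm
Correction = (N/12)(d/30) = (14.3/12)(30/30) = 1.1917
PET = 62.712 × 1.1917 = 74.734 mm/month

74.7 mm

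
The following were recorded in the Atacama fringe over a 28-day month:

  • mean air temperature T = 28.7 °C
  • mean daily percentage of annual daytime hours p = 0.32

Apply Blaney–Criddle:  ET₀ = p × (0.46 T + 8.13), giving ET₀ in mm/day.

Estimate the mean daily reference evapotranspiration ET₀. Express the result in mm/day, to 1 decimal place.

ET₀ = 0.32 × (0.46 × 28.7 + 8.13) = 0.32 × 21.332 = 6.8262 mm/d

6.8 mm/day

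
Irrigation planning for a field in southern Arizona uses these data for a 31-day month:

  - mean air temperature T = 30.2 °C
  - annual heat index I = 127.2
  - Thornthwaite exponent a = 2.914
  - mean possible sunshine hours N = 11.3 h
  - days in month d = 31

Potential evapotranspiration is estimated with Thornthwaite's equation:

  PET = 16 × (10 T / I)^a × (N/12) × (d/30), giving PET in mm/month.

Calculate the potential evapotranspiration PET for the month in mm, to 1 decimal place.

10T/I = 10 × 30.2 / 127.2 = 2.3742
(10T/I)^a = 2.3742^2.914 = 12.4239
Uncorrected PET = 16 × 12.4239 = 198.782 mm
Correction = (N/12)(d/30) = (11.3/12)(31/30) = 0.9731
PET = 198.782 × 0.9731 = 193.435 mm/month

193.4 mm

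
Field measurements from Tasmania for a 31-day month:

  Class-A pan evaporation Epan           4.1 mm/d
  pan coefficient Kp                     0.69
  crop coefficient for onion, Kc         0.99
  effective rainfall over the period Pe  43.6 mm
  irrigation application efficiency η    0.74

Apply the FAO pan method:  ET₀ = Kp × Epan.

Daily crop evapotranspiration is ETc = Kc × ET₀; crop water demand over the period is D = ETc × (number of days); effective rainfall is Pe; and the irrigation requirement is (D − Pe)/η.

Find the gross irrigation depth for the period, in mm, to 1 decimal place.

58.4 mm

ET₀ = 0.69 × 4.1 = 2.8290 mm/d
ETc = Kc × ET₀ = 0.99 × 2.8290 = 2.8007 mm/d
Crop demand D = ETc × 31 d = 2.8007 × 31 = 86.822 mm
D − Pe = 86.822 − 43.6 = 43.222 mm
Gross irrigation = 43.222 / 0.74 = 58.408 mm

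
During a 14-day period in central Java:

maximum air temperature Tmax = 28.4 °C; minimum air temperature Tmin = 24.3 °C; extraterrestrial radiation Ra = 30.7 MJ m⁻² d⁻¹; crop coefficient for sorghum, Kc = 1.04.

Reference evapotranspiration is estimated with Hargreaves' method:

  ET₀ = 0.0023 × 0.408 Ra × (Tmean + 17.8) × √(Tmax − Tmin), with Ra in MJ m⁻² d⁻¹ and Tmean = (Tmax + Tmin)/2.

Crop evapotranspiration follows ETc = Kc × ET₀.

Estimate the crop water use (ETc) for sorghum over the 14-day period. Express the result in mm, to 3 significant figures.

37.5 mm

Tmean = (28.4 + 24.3)/2 = 26.35 °C
0.408 Ra = 0.408 × 30.7 = 12.5256 mm/d equivalent
ET₀ = 0.0023 × 12.5256 × (26.35 + 17.8) × √4.1 = 0.0023 × 12.5256 × 44.15 × 2.0248 = 2.5754 mm/d
ETc = Kc × ET₀ = 1.04 × 2.5754 = 2.6784 mm/d
Over 14 days: 2.6784 × 14 = 37.498 mm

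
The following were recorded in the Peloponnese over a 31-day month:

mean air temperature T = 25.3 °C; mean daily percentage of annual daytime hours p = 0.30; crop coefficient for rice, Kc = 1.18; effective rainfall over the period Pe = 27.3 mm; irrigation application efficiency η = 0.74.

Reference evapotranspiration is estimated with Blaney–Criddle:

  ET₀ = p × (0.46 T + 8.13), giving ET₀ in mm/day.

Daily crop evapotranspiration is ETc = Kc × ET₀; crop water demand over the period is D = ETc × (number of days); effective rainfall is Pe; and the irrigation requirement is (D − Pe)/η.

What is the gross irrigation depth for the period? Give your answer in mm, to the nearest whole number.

ET₀ = 0.30 × (0.46 × 25.3 + 8.13) = 0.30 × 19.768 = 5.9304 mm/d
ETc = Kc × ET₀ = 1.18 × 5.9304 = 6.9979 mm/d
Crop demand D = ETc × 31 d = 6.9979 × 31 = 216.935 mm
D − Pe = 216.935 − 27.3 = 189.635 mm
Gross irrigation = 189.635 / 0.74 = 256.264 mm

256 mm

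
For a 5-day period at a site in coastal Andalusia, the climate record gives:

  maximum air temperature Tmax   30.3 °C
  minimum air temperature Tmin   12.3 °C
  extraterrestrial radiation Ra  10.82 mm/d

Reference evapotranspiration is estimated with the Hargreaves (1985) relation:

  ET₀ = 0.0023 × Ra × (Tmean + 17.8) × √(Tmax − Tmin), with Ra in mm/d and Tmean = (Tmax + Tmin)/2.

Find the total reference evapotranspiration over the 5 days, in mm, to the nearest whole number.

21 mm

Tmean = (30.3 + 12.3)/2 = 21.30 °C
ET₀ = 0.0023 × 10.82 × (21.30 + 17.8) × √18.0 = 0.0023 × 10.82 × 39.10 × 4.2426 = 4.1282 mm/d
Over 5 days: 4.1282 × 5 = 20.641 mm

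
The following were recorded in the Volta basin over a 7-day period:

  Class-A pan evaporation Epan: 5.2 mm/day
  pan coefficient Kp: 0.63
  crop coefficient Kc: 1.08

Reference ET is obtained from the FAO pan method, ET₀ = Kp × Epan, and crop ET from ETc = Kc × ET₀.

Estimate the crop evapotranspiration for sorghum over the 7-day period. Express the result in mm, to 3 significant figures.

24.8 mm

ET₀ = 0.63 × 5.2 = 3.2760 mm/d
ETc = Kc × ET₀ = 1.08 × 3.2760 = 3.5381 mm/d
Over 7 days: 3.5381 × 7 = 24.767 mm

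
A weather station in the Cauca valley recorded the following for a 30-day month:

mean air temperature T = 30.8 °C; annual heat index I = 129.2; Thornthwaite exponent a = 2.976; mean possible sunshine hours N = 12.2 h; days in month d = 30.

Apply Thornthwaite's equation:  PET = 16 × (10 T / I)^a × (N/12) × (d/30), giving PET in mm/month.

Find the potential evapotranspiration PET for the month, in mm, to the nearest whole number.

10T/I = 10 × 30.8 / 129.2 = 2.3839
(10T/I)^a = 2.3839^2.976 = 13.2681
Uncorrected PET = 16 × 13.2681 = 212.290 mm
Correction = (N/12)(d/30) = (12.2/12)(30/30) = 1.0167
PET = 212.290 × 1.0167 = 215.835 mm/month

216 mm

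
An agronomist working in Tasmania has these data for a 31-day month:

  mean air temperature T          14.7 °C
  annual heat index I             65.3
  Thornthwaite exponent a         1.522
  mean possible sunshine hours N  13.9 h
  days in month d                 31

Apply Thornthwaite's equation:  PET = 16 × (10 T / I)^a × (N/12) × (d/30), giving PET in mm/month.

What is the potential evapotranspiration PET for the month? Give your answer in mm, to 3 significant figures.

10T/I = 10 × 14.7 / 65.3 = 2.2511
(10T/I)^a = 2.2511^1.522 = 3.4383
Uncorrected PET = 16 × 3.4383 = 55.013 mm
Correction = (N/12)(d/30) = (13.9/12)(31/30) = 1.1969
PET = 55.013 × 1.1969 = 65.845 mm/month

65.8 mm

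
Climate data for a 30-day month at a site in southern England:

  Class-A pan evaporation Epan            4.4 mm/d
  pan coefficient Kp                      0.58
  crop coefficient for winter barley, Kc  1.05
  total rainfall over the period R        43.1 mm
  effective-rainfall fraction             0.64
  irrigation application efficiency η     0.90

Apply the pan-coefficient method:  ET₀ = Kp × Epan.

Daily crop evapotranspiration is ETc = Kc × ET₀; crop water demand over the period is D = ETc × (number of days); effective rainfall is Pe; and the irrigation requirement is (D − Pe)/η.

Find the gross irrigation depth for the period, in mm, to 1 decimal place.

ET₀ = 0.58 × 4.4 = 2.5520 mm/d
ETc = Kc × ET₀ = 1.05 × 2.5520 = 2.6796 mm/d
Crop demand D = ETc × 30 d = 2.6796 × 30 = 80.388 mm
Pe = 0.64 × 43.1 = 27.584 mm
D − Pe = 80.388 − 27.584 = 52.804 mm
Gross irrigation = 52.804 / 0.90 = 58.671 mm

58.7 mm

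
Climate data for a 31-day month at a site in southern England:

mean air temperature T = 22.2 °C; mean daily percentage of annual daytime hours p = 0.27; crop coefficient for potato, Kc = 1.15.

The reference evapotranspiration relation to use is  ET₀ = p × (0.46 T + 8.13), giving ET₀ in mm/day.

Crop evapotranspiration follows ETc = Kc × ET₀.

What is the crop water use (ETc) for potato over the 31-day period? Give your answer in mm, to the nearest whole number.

177 mm

ET₀ = 0.27 × (0.46 × 22.2 + 8.13) = 0.27 × 18.342 = 4.9523 mm/d
ETc = Kc × ET₀ = 1.15 × 4.9523 = 5.6951 mm/d
Over 31 days: 5.6951 × 31 = 176.548 mm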